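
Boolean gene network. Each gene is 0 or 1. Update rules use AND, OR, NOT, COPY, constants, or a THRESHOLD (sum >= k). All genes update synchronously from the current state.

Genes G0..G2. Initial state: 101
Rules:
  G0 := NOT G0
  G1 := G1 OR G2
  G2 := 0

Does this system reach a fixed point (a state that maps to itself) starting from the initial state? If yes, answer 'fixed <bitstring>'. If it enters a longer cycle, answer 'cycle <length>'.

Answer: cycle 2

Derivation:
Step 0: 101
Step 1: G0=NOT G0=NOT 1=0 G1=G1|G2=0|1=1 G2=0(const) -> 010
Step 2: G0=NOT G0=NOT 0=1 G1=G1|G2=1|0=1 G2=0(const) -> 110
Step 3: G0=NOT G0=NOT 1=0 G1=G1|G2=1|0=1 G2=0(const) -> 010
Cycle of length 2 starting at step 1 -> no fixed point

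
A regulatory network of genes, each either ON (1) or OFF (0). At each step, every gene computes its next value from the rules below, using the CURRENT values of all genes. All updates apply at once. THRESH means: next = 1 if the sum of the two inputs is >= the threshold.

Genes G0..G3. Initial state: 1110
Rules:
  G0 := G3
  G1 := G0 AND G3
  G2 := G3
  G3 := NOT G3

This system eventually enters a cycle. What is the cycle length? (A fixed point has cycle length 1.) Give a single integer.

Answer: 2

Derivation:
Step 0: 1110
Step 1: G0=G3=0 G1=G0&G3=1&0=0 G2=G3=0 G3=NOT G3=NOT 0=1 -> 0001
Step 2: G0=G3=1 G1=G0&G3=0&1=0 G2=G3=1 G3=NOT G3=NOT 1=0 -> 1010
Step 3: G0=G3=0 G1=G0&G3=1&0=0 G2=G3=0 G3=NOT G3=NOT 0=1 -> 0001
State from step 3 equals state from step 1 -> cycle length 2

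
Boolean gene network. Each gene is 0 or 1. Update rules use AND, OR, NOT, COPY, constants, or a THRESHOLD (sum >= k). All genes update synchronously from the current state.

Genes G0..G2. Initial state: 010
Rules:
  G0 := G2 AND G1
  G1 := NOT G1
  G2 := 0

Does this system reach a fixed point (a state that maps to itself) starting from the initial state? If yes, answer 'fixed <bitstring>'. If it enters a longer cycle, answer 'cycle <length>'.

Step 0: 010
Step 1: G0=G2&G1=0&1=0 G1=NOT G1=NOT 1=0 G2=0(const) -> 000
Step 2: G0=G2&G1=0&0=0 G1=NOT G1=NOT 0=1 G2=0(const) -> 010
Cycle of length 2 starting at step 0 -> no fixed point

Answer: cycle 2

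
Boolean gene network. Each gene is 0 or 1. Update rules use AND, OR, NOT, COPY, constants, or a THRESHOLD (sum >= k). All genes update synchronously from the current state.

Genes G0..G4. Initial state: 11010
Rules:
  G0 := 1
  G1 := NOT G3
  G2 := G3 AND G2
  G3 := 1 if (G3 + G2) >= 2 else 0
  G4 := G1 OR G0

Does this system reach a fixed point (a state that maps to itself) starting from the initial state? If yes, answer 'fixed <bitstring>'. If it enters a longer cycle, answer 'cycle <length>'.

Answer: fixed 11001

Derivation:
Step 0: 11010
Step 1: G0=1(const) G1=NOT G3=NOT 1=0 G2=G3&G2=1&0=0 G3=(1+0>=2)=0 G4=G1|G0=1|1=1 -> 10001
Step 2: G0=1(const) G1=NOT G3=NOT 0=1 G2=G3&G2=0&0=0 G3=(0+0>=2)=0 G4=G1|G0=0|1=1 -> 11001
Step 3: G0=1(const) G1=NOT G3=NOT 0=1 G2=G3&G2=0&0=0 G3=(0+0>=2)=0 G4=G1|G0=1|1=1 -> 11001
Fixed point reached at step 2: 11001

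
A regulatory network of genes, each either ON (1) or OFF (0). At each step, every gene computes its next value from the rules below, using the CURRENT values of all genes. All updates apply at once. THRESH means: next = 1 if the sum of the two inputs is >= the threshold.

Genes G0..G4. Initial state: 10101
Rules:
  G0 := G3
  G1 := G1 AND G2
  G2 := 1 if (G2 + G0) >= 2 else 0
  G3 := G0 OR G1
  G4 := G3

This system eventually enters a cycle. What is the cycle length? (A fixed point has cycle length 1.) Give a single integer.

Answer: 2

Derivation:
Step 0: 10101
Step 1: G0=G3=0 G1=G1&G2=0&1=0 G2=(1+1>=2)=1 G3=G0|G1=1|0=1 G4=G3=0 -> 00110
Step 2: G0=G3=1 G1=G1&G2=0&1=0 G2=(1+0>=2)=0 G3=G0|G1=0|0=0 G4=G3=1 -> 10001
Step 3: G0=G3=0 G1=G1&G2=0&0=0 G2=(0+1>=2)=0 G3=G0|G1=1|0=1 G4=G3=0 -> 00010
Step 4: G0=G3=1 G1=G1&G2=0&0=0 G2=(0+0>=2)=0 G3=G0|G1=0|0=0 G4=G3=1 -> 10001
State from step 4 equals state from step 2 -> cycle length 2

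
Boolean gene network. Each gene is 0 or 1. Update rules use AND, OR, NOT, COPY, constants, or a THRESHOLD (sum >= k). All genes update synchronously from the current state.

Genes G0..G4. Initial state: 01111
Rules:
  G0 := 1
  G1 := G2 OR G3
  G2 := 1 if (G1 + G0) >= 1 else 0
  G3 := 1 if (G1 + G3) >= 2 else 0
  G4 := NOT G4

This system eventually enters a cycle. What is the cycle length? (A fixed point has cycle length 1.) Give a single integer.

Answer: 2

Derivation:
Step 0: 01111
Step 1: G0=1(const) G1=G2|G3=1|1=1 G2=(1+0>=1)=1 G3=(1+1>=2)=1 G4=NOT G4=NOT 1=0 -> 11110
Step 2: G0=1(const) G1=G2|G3=1|1=1 G2=(1+1>=1)=1 G3=(1+1>=2)=1 G4=NOT G4=NOT 0=1 -> 11111
Step 3: G0=1(const) G1=G2|G3=1|1=1 G2=(1+1>=1)=1 G3=(1+1>=2)=1 G4=NOT G4=NOT 1=0 -> 11110
State from step 3 equals state from step 1 -> cycle length 2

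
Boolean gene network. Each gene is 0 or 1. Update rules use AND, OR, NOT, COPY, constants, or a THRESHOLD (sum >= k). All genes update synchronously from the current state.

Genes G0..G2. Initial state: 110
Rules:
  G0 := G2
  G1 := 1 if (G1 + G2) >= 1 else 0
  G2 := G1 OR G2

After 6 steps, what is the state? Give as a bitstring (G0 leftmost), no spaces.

Step 1: G0=G2=0 G1=(1+0>=1)=1 G2=G1|G2=1|0=1 -> 011
Step 2: G0=G2=1 G1=(1+1>=1)=1 G2=G1|G2=1|1=1 -> 111
Step 3: G0=G2=1 G1=(1+1>=1)=1 G2=G1|G2=1|1=1 -> 111
Step 4: G0=G2=1 G1=(1+1>=1)=1 G2=G1|G2=1|1=1 -> 111
Step 5: G0=G2=1 G1=(1+1>=1)=1 G2=G1|G2=1|1=1 -> 111
Step 6: G0=G2=1 G1=(1+1>=1)=1 G2=G1|G2=1|1=1 -> 111

111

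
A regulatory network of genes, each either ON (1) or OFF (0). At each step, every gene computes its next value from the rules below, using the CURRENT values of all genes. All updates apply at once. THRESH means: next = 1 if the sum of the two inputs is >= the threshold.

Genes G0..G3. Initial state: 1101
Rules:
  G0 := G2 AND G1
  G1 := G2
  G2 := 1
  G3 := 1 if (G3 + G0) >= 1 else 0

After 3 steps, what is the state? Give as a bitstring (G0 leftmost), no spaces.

Step 1: G0=G2&G1=0&1=0 G1=G2=0 G2=1(const) G3=(1+1>=1)=1 -> 0011
Step 2: G0=G2&G1=1&0=0 G1=G2=1 G2=1(const) G3=(1+0>=1)=1 -> 0111
Step 3: G0=G2&G1=1&1=1 G1=G2=1 G2=1(const) G3=(1+0>=1)=1 -> 1111

1111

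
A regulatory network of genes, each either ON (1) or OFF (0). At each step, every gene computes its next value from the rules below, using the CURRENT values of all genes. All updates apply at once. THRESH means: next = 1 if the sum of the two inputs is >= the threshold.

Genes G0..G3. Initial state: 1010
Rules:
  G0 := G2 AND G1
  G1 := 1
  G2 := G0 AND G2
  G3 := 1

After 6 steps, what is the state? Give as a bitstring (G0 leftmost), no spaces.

Step 1: G0=G2&G1=1&0=0 G1=1(const) G2=G0&G2=1&1=1 G3=1(const) -> 0111
Step 2: G0=G2&G1=1&1=1 G1=1(const) G2=G0&G2=0&1=0 G3=1(const) -> 1101
Step 3: G0=G2&G1=0&1=0 G1=1(const) G2=G0&G2=1&0=0 G3=1(const) -> 0101
Step 4: G0=G2&G1=0&1=0 G1=1(const) G2=G0&G2=0&0=0 G3=1(const) -> 0101
Step 5: G0=G2&G1=0&1=0 G1=1(const) G2=G0&G2=0&0=0 G3=1(const) -> 0101
Step 6: G0=G2&G1=0&1=0 G1=1(const) G2=G0&G2=0&0=0 G3=1(const) -> 0101

0101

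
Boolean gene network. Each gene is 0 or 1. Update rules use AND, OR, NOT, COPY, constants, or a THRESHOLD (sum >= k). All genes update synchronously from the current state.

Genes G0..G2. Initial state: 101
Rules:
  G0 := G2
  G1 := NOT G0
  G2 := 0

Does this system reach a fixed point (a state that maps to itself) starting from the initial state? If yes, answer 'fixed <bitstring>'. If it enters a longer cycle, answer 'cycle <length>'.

Answer: fixed 010

Derivation:
Step 0: 101
Step 1: G0=G2=1 G1=NOT G0=NOT 1=0 G2=0(const) -> 100
Step 2: G0=G2=0 G1=NOT G0=NOT 1=0 G2=0(const) -> 000
Step 3: G0=G2=0 G1=NOT G0=NOT 0=1 G2=0(const) -> 010
Step 4: G0=G2=0 G1=NOT G0=NOT 0=1 G2=0(const) -> 010
Fixed point reached at step 3: 010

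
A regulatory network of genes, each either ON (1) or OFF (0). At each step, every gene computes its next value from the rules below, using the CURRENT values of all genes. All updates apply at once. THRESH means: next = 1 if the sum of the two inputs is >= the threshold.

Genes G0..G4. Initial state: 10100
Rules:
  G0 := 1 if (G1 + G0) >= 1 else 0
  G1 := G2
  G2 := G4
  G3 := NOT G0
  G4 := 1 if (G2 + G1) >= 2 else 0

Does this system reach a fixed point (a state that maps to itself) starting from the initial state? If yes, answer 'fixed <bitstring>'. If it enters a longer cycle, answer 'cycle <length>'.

Answer: fixed 10000

Derivation:
Step 0: 10100
Step 1: G0=(0+1>=1)=1 G1=G2=1 G2=G4=0 G3=NOT G0=NOT 1=0 G4=(1+0>=2)=0 -> 11000
Step 2: G0=(1+1>=1)=1 G1=G2=0 G2=G4=0 G3=NOT G0=NOT 1=0 G4=(0+1>=2)=0 -> 10000
Step 3: G0=(0+1>=1)=1 G1=G2=0 G2=G4=0 G3=NOT G0=NOT 1=0 G4=(0+0>=2)=0 -> 10000
Fixed point reached at step 2: 10000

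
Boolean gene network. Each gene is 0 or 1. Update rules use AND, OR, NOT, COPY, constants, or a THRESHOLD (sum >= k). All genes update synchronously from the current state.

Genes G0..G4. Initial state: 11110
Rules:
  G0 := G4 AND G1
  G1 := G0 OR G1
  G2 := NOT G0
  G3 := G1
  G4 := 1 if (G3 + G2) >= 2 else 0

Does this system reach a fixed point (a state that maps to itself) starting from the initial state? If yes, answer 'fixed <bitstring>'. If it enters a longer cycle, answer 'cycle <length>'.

Step 0: 11110
Step 1: G0=G4&G1=0&1=0 G1=G0|G1=1|1=1 G2=NOT G0=NOT 1=0 G3=G1=1 G4=(1+1>=2)=1 -> 01011
Step 2: G0=G4&G1=1&1=1 G1=G0|G1=0|1=1 G2=NOT G0=NOT 0=1 G3=G1=1 G4=(1+0>=2)=0 -> 11110
Cycle of length 2 starting at step 0 -> no fixed point

Answer: cycle 2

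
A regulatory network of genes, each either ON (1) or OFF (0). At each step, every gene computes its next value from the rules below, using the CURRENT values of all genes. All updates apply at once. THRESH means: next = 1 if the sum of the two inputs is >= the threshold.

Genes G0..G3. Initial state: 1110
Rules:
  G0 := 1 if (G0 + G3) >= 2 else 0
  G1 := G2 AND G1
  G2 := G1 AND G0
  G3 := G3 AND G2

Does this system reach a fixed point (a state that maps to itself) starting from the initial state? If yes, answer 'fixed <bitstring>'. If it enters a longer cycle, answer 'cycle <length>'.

Step 0: 1110
Step 1: G0=(1+0>=2)=0 G1=G2&G1=1&1=1 G2=G1&G0=1&1=1 G3=G3&G2=0&1=0 -> 0110
Step 2: G0=(0+0>=2)=0 G1=G2&G1=1&1=1 G2=G1&G0=1&0=0 G3=G3&G2=0&1=0 -> 0100
Step 3: G0=(0+0>=2)=0 G1=G2&G1=0&1=0 G2=G1&G0=1&0=0 G3=G3&G2=0&0=0 -> 0000
Step 4: G0=(0+0>=2)=0 G1=G2&G1=0&0=0 G2=G1&G0=0&0=0 G3=G3&G2=0&0=0 -> 0000
Fixed point reached at step 3: 0000

Answer: fixed 0000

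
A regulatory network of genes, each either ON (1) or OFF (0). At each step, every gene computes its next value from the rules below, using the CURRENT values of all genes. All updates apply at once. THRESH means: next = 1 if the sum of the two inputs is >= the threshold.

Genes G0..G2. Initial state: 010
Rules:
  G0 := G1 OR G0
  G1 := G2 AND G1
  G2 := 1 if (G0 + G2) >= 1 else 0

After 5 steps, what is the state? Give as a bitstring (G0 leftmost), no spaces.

Step 1: G0=G1|G0=1|0=1 G1=G2&G1=0&1=0 G2=(0+0>=1)=0 -> 100
Step 2: G0=G1|G0=0|1=1 G1=G2&G1=0&0=0 G2=(1+0>=1)=1 -> 101
Step 3: G0=G1|G0=0|1=1 G1=G2&G1=1&0=0 G2=(1+1>=1)=1 -> 101
Step 4: G0=G1|G0=0|1=1 G1=G2&G1=1&0=0 G2=(1+1>=1)=1 -> 101
Step 5: G0=G1|G0=0|1=1 G1=G2&G1=1&0=0 G2=(1+1>=1)=1 -> 101

101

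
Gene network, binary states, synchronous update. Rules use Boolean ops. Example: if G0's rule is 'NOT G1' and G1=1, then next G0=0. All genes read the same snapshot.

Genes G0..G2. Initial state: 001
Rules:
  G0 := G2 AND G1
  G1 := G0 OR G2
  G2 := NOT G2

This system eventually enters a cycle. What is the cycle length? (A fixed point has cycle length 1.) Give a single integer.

Step 0: 001
Step 1: G0=G2&G1=1&0=0 G1=G0|G2=0|1=1 G2=NOT G2=NOT 1=0 -> 010
Step 2: G0=G2&G1=0&1=0 G1=G0|G2=0|0=0 G2=NOT G2=NOT 0=1 -> 001
State from step 2 equals state from step 0 -> cycle length 2

Answer: 2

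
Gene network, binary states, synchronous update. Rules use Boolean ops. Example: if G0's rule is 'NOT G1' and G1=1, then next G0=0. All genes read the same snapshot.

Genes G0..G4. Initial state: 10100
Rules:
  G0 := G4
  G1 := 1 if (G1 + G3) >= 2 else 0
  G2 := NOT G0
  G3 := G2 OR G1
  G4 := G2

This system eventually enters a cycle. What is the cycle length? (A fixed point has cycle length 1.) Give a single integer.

Answer: 2

Derivation:
Step 0: 10100
Step 1: G0=G4=0 G1=(0+0>=2)=0 G2=NOT G0=NOT 1=0 G3=G2|G1=1|0=1 G4=G2=1 -> 00011
Step 2: G0=G4=1 G1=(0+1>=2)=0 G2=NOT G0=NOT 0=1 G3=G2|G1=0|0=0 G4=G2=0 -> 10100
State from step 2 equals state from step 0 -> cycle length 2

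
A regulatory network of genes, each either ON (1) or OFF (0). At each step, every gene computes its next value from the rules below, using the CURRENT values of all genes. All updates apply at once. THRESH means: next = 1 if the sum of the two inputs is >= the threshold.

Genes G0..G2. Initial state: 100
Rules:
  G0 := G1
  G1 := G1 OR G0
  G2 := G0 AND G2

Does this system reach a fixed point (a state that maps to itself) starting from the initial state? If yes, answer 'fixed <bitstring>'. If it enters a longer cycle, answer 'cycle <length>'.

Step 0: 100
Step 1: G0=G1=0 G1=G1|G0=0|1=1 G2=G0&G2=1&0=0 -> 010
Step 2: G0=G1=1 G1=G1|G0=1|0=1 G2=G0&G2=0&0=0 -> 110
Step 3: G0=G1=1 G1=G1|G0=1|1=1 G2=G0&G2=1&0=0 -> 110
Fixed point reached at step 2: 110

Answer: fixed 110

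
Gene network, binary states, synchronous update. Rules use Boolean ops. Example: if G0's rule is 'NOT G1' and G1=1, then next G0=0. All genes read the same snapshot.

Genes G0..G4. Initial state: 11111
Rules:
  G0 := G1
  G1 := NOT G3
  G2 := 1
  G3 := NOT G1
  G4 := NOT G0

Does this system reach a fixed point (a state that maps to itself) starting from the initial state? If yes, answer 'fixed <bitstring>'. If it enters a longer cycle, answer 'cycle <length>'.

Step 0: 11111
Step 1: G0=G1=1 G1=NOT G3=NOT 1=0 G2=1(const) G3=NOT G1=NOT 1=0 G4=NOT G0=NOT 1=0 -> 10100
Step 2: G0=G1=0 G1=NOT G3=NOT 0=1 G2=1(const) G3=NOT G1=NOT 0=1 G4=NOT G0=NOT 1=0 -> 01110
Step 3: G0=G1=1 G1=NOT G3=NOT 1=0 G2=1(const) G3=NOT G1=NOT 1=0 G4=NOT G0=NOT 0=1 -> 10101
Step 4: G0=G1=0 G1=NOT G3=NOT 0=1 G2=1(const) G3=NOT G1=NOT 0=1 G4=NOT G0=NOT 1=0 -> 01110
Cycle of length 2 starting at step 2 -> no fixed point

Answer: cycle 2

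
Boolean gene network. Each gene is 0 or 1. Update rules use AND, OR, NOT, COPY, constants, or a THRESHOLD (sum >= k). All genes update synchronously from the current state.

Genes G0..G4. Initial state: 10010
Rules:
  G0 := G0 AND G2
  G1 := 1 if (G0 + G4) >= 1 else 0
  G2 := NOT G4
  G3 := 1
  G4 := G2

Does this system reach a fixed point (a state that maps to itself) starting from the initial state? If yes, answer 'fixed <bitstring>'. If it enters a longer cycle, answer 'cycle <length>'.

Step 0: 10010
Step 1: G0=G0&G2=1&0=0 G1=(1+0>=1)=1 G2=NOT G4=NOT 0=1 G3=1(const) G4=G2=0 -> 01110
Step 2: G0=G0&G2=0&1=0 G1=(0+0>=1)=0 G2=NOT G4=NOT 0=1 G3=1(const) G4=G2=1 -> 00111
Step 3: G0=G0&G2=0&1=0 G1=(0+1>=1)=1 G2=NOT G4=NOT 1=0 G3=1(const) G4=G2=1 -> 01011
Step 4: G0=G0&G2=0&0=0 G1=(0+1>=1)=1 G2=NOT G4=NOT 1=0 G3=1(const) G4=G2=0 -> 01010
Step 5: G0=G0&G2=0&0=0 G1=(0+0>=1)=0 G2=NOT G4=NOT 0=1 G3=1(const) G4=G2=0 -> 00110
Step 6: G0=G0&G2=0&1=0 G1=(0+0>=1)=0 G2=NOT G4=NOT 0=1 G3=1(const) G4=G2=1 -> 00111
Cycle of length 4 starting at step 2 -> no fixed point

Answer: cycle 4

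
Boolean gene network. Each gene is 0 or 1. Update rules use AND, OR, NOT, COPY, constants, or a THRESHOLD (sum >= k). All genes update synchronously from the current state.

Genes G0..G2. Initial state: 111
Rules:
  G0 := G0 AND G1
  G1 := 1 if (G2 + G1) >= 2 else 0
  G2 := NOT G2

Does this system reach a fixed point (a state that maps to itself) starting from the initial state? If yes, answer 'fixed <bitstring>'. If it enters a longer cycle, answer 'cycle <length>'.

Step 0: 111
Step 1: G0=G0&G1=1&1=1 G1=(1+1>=2)=1 G2=NOT G2=NOT 1=0 -> 110
Step 2: G0=G0&G1=1&1=1 G1=(0+1>=2)=0 G2=NOT G2=NOT 0=1 -> 101
Step 3: G0=G0&G1=1&0=0 G1=(1+0>=2)=0 G2=NOT G2=NOT 1=0 -> 000
Step 4: G0=G0&G1=0&0=0 G1=(0+0>=2)=0 G2=NOT G2=NOT 0=1 -> 001
Step 5: G0=G0&G1=0&0=0 G1=(1+0>=2)=0 G2=NOT G2=NOT 1=0 -> 000
Cycle of length 2 starting at step 3 -> no fixed point

Answer: cycle 2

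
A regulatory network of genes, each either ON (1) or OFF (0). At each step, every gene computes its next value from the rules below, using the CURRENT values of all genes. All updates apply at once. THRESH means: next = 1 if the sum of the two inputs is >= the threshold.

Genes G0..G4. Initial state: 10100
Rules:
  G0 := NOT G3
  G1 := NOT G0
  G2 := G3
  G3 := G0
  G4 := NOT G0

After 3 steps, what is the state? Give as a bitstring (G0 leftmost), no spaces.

Step 1: G0=NOT G3=NOT 0=1 G1=NOT G0=NOT 1=0 G2=G3=0 G3=G0=1 G4=NOT G0=NOT 1=0 -> 10010
Step 2: G0=NOT G3=NOT 1=0 G1=NOT G0=NOT 1=0 G2=G3=1 G3=G0=1 G4=NOT G0=NOT 1=0 -> 00110
Step 3: G0=NOT G3=NOT 1=0 G1=NOT G0=NOT 0=1 G2=G3=1 G3=G0=0 G4=NOT G0=NOT 0=1 -> 01101

01101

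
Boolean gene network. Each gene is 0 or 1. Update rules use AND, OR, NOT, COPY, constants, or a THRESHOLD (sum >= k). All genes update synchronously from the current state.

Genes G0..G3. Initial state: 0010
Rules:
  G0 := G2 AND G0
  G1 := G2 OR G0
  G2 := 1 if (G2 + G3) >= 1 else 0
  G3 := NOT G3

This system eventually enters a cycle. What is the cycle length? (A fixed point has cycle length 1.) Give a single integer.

Answer: 2

Derivation:
Step 0: 0010
Step 1: G0=G2&G0=1&0=0 G1=G2|G0=1|0=1 G2=(1+0>=1)=1 G3=NOT G3=NOT 0=1 -> 0111
Step 2: G0=G2&G0=1&0=0 G1=G2|G0=1|0=1 G2=(1+1>=1)=1 G3=NOT G3=NOT 1=0 -> 0110
Step 3: G0=G2&G0=1&0=0 G1=G2|G0=1|0=1 G2=(1+0>=1)=1 G3=NOT G3=NOT 0=1 -> 0111
State from step 3 equals state from step 1 -> cycle length 2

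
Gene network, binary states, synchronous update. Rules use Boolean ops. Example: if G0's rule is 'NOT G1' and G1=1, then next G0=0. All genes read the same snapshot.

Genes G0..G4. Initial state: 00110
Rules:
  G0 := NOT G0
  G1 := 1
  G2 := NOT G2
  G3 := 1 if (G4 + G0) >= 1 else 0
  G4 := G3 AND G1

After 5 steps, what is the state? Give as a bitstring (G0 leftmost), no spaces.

Step 1: G0=NOT G0=NOT 0=1 G1=1(const) G2=NOT G2=NOT 1=0 G3=(0+0>=1)=0 G4=G3&G1=1&0=0 -> 11000
Step 2: G0=NOT G0=NOT 1=0 G1=1(const) G2=NOT G2=NOT 0=1 G3=(0+1>=1)=1 G4=G3&G1=0&1=0 -> 01110
Step 3: G0=NOT G0=NOT 0=1 G1=1(const) G2=NOT G2=NOT 1=0 G3=(0+0>=1)=0 G4=G3&G1=1&1=1 -> 11001
Step 4: G0=NOT G0=NOT 1=0 G1=1(const) G2=NOT G2=NOT 0=1 G3=(1+1>=1)=1 G4=G3&G1=0&1=0 -> 01110
Step 5: G0=NOT G0=NOT 0=1 G1=1(const) G2=NOT G2=NOT 1=0 G3=(0+0>=1)=0 G4=G3&G1=1&1=1 -> 11001

11001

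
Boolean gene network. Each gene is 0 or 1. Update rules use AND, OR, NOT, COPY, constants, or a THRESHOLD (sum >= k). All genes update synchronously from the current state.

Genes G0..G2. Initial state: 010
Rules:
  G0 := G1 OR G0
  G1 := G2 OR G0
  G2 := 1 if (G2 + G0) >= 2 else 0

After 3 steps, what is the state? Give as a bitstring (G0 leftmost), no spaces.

Step 1: G0=G1|G0=1|0=1 G1=G2|G0=0|0=0 G2=(0+0>=2)=0 -> 100
Step 2: G0=G1|G0=0|1=1 G1=G2|G0=0|1=1 G2=(0+1>=2)=0 -> 110
Step 3: G0=G1|G0=1|1=1 G1=G2|G0=0|1=1 G2=(0+1>=2)=0 -> 110

110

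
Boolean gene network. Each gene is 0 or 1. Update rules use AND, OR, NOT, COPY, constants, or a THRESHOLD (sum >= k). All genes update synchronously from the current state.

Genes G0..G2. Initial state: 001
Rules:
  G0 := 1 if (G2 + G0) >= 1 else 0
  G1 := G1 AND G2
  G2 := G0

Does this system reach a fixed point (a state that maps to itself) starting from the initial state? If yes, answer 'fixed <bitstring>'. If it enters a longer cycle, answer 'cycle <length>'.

Answer: fixed 101

Derivation:
Step 0: 001
Step 1: G0=(1+0>=1)=1 G1=G1&G2=0&1=0 G2=G0=0 -> 100
Step 2: G0=(0+1>=1)=1 G1=G1&G2=0&0=0 G2=G0=1 -> 101
Step 3: G0=(1+1>=1)=1 G1=G1&G2=0&1=0 G2=G0=1 -> 101
Fixed point reached at step 2: 101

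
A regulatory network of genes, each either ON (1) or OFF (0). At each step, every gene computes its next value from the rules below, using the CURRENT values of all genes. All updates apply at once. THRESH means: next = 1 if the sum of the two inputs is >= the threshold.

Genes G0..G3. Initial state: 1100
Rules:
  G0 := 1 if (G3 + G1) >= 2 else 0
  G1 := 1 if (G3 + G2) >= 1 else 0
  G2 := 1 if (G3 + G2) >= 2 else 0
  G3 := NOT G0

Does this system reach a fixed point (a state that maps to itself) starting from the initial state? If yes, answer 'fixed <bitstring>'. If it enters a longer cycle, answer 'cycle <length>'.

Answer: cycle 5

Derivation:
Step 0: 1100
Step 1: G0=(0+1>=2)=0 G1=(0+0>=1)=0 G2=(0+0>=2)=0 G3=NOT G0=NOT 1=0 -> 0000
Step 2: G0=(0+0>=2)=0 G1=(0+0>=1)=0 G2=(0+0>=2)=0 G3=NOT G0=NOT 0=1 -> 0001
Step 3: G0=(1+0>=2)=0 G1=(1+0>=1)=1 G2=(1+0>=2)=0 G3=NOT G0=NOT 0=1 -> 0101
Step 4: G0=(1+1>=2)=1 G1=(1+0>=1)=1 G2=(1+0>=2)=0 G3=NOT G0=NOT 0=1 -> 1101
Step 5: G0=(1+1>=2)=1 G1=(1+0>=1)=1 G2=(1+0>=2)=0 G3=NOT G0=NOT 1=0 -> 1100
Cycle of length 5 starting at step 0 -> no fixed point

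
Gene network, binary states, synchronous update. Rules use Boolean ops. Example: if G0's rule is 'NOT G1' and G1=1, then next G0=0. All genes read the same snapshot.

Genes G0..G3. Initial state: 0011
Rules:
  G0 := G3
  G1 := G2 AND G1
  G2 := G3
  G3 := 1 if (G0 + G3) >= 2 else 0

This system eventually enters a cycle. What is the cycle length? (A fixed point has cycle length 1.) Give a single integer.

Answer: 1

Derivation:
Step 0: 0011
Step 1: G0=G3=1 G1=G2&G1=1&0=0 G2=G3=1 G3=(0+1>=2)=0 -> 1010
Step 2: G0=G3=0 G1=G2&G1=1&0=0 G2=G3=0 G3=(1+0>=2)=0 -> 0000
Step 3: G0=G3=0 G1=G2&G1=0&0=0 G2=G3=0 G3=(0+0>=2)=0 -> 0000
State from step 3 equals state from step 2 -> cycle length 1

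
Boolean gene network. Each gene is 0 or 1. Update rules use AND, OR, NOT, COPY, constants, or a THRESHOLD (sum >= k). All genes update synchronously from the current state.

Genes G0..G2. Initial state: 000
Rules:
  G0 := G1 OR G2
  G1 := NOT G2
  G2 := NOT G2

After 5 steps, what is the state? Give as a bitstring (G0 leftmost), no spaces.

Step 1: G0=G1|G2=0|0=0 G1=NOT G2=NOT 0=1 G2=NOT G2=NOT 0=1 -> 011
Step 2: G0=G1|G2=1|1=1 G1=NOT G2=NOT 1=0 G2=NOT G2=NOT 1=0 -> 100
Step 3: G0=G1|G2=0|0=0 G1=NOT G2=NOT 0=1 G2=NOT G2=NOT 0=1 -> 011
Step 4: G0=G1|G2=1|1=1 G1=NOT G2=NOT 1=0 G2=NOT G2=NOT 1=0 -> 100
Step 5: G0=G1|G2=0|0=0 G1=NOT G2=NOT 0=1 G2=NOT G2=NOT 0=1 -> 011

011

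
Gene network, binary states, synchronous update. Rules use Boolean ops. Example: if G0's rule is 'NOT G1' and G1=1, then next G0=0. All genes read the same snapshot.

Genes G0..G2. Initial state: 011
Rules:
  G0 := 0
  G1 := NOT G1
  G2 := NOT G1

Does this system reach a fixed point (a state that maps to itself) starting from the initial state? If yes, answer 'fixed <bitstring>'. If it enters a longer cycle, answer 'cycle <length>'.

Answer: cycle 2

Derivation:
Step 0: 011
Step 1: G0=0(const) G1=NOT G1=NOT 1=0 G2=NOT G1=NOT 1=0 -> 000
Step 2: G0=0(const) G1=NOT G1=NOT 0=1 G2=NOT G1=NOT 0=1 -> 011
Cycle of length 2 starting at step 0 -> no fixed point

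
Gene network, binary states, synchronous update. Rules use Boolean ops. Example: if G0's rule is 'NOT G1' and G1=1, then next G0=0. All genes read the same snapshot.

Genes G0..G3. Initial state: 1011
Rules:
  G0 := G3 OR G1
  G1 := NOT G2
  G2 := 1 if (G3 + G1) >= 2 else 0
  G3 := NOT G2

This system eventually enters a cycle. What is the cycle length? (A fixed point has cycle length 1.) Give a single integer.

Step 0: 1011
Step 1: G0=G3|G1=1|0=1 G1=NOT G2=NOT 1=0 G2=(1+0>=2)=0 G3=NOT G2=NOT 1=0 -> 1000
Step 2: G0=G3|G1=0|0=0 G1=NOT G2=NOT 0=1 G2=(0+0>=2)=0 G3=NOT G2=NOT 0=1 -> 0101
Step 3: G0=G3|G1=1|1=1 G1=NOT G2=NOT 0=1 G2=(1+1>=2)=1 G3=NOT G2=NOT 0=1 -> 1111
Step 4: G0=G3|G1=1|1=1 G1=NOT G2=NOT 1=0 G2=(1+1>=2)=1 G3=NOT G2=NOT 1=0 -> 1010
Step 5: G0=G3|G1=0|0=0 G1=NOT G2=NOT 1=0 G2=(0+0>=2)=0 G3=NOT G2=NOT 1=0 -> 0000
Step 6: G0=G3|G1=0|0=0 G1=NOT G2=NOT 0=1 G2=(0+0>=2)=0 G3=NOT G2=NOT 0=1 -> 0101
State from step 6 equals state from step 2 -> cycle length 4

Answer: 4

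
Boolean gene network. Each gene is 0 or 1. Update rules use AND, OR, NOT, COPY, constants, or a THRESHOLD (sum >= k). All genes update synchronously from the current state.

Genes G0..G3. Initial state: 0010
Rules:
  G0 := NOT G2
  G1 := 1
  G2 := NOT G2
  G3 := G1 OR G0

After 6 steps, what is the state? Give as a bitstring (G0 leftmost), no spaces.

Step 1: G0=NOT G2=NOT 1=0 G1=1(const) G2=NOT G2=NOT 1=0 G3=G1|G0=0|0=0 -> 0100
Step 2: G0=NOT G2=NOT 0=1 G1=1(const) G2=NOT G2=NOT 0=1 G3=G1|G0=1|0=1 -> 1111
Step 3: G0=NOT G2=NOT 1=0 G1=1(const) G2=NOT G2=NOT 1=0 G3=G1|G0=1|1=1 -> 0101
Step 4: G0=NOT G2=NOT 0=1 G1=1(const) G2=NOT G2=NOT 0=1 G3=G1|G0=1|0=1 -> 1111
Step 5: G0=NOT G2=NOT 1=0 G1=1(const) G2=NOT G2=NOT 1=0 G3=G1|G0=1|1=1 -> 0101
Step 6: G0=NOT G2=NOT 0=1 G1=1(const) G2=NOT G2=NOT 0=1 G3=G1|G0=1|0=1 -> 1111

1111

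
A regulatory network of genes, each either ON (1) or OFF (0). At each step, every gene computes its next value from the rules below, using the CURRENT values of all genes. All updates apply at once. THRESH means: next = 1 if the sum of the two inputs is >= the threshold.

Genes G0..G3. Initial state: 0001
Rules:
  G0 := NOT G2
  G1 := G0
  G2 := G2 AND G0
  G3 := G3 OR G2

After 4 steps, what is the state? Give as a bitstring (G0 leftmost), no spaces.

Step 1: G0=NOT G2=NOT 0=1 G1=G0=0 G2=G2&G0=0&0=0 G3=G3|G2=1|0=1 -> 1001
Step 2: G0=NOT G2=NOT 0=1 G1=G0=1 G2=G2&G0=0&1=0 G3=G3|G2=1|0=1 -> 1101
Step 3: G0=NOT G2=NOT 0=1 G1=G0=1 G2=G2&G0=0&1=0 G3=G3|G2=1|0=1 -> 1101
Step 4: G0=NOT G2=NOT 0=1 G1=G0=1 G2=G2&G0=0&1=0 G3=G3|G2=1|0=1 -> 1101

1101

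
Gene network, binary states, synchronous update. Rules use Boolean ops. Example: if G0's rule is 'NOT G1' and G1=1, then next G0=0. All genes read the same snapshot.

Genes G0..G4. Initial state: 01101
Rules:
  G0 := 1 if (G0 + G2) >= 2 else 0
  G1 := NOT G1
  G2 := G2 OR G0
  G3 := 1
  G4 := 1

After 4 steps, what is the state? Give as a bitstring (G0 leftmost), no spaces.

Step 1: G0=(0+1>=2)=0 G1=NOT G1=NOT 1=0 G2=G2|G0=1|0=1 G3=1(const) G4=1(const) -> 00111
Step 2: G0=(0+1>=2)=0 G1=NOT G1=NOT 0=1 G2=G2|G0=1|0=1 G3=1(const) G4=1(const) -> 01111
Step 3: G0=(0+1>=2)=0 G1=NOT G1=NOT 1=0 G2=G2|G0=1|0=1 G3=1(const) G4=1(const) -> 00111
Step 4: G0=(0+1>=2)=0 G1=NOT G1=NOT 0=1 G2=G2|G0=1|0=1 G3=1(const) G4=1(const) -> 01111

01111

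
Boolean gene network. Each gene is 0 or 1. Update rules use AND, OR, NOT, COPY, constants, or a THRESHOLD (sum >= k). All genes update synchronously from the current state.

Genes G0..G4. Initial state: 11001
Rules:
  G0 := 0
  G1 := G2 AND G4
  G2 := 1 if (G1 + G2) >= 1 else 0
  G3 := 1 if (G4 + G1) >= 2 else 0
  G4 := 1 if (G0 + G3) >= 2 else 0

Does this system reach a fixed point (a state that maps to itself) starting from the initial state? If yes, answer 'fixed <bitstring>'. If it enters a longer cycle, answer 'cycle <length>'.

Answer: fixed 00100

Derivation:
Step 0: 11001
Step 1: G0=0(const) G1=G2&G4=0&1=0 G2=(1+0>=1)=1 G3=(1+1>=2)=1 G4=(1+0>=2)=0 -> 00110
Step 2: G0=0(const) G1=G2&G4=1&0=0 G2=(0+1>=1)=1 G3=(0+0>=2)=0 G4=(0+1>=2)=0 -> 00100
Step 3: G0=0(const) G1=G2&G4=1&0=0 G2=(0+1>=1)=1 G3=(0+0>=2)=0 G4=(0+0>=2)=0 -> 00100
Fixed point reached at step 2: 00100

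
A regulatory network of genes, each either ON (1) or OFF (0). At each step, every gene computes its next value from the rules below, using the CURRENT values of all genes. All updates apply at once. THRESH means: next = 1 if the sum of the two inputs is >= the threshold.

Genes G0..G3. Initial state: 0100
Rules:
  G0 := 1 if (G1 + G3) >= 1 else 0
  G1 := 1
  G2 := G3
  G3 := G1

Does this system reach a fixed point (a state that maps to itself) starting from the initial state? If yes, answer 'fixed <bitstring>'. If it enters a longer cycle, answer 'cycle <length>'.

Answer: fixed 1111

Derivation:
Step 0: 0100
Step 1: G0=(1+0>=1)=1 G1=1(const) G2=G3=0 G3=G1=1 -> 1101
Step 2: G0=(1+1>=1)=1 G1=1(const) G2=G3=1 G3=G1=1 -> 1111
Step 3: G0=(1+1>=1)=1 G1=1(const) G2=G3=1 G3=G1=1 -> 1111
Fixed point reached at step 2: 1111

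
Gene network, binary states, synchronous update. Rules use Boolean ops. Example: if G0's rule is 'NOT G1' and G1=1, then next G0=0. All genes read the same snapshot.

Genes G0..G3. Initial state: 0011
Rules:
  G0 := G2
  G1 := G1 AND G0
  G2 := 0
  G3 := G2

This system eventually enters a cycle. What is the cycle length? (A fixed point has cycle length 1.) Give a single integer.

Answer: 1

Derivation:
Step 0: 0011
Step 1: G0=G2=1 G1=G1&G0=0&0=0 G2=0(const) G3=G2=1 -> 1001
Step 2: G0=G2=0 G1=G1&G0=0&1=0 G2=0(const) G3=G2=0 -> 0000
Step 3: G0=G2=0 G1=G1&G0=0&0=0 G2=0(const) G3=G2=0 -> 0000
State from step 3 equals state from step 2 -> cycle length 1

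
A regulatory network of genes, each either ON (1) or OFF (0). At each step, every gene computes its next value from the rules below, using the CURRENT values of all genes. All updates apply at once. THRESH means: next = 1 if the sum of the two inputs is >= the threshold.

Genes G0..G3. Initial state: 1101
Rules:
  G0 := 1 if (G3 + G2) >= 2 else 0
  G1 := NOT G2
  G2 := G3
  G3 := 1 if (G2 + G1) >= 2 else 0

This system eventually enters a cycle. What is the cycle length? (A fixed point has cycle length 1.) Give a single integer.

Step 0: 1101
Step 1: G0=(1+0>=2)=0 G1=NOT G2=NOT 0=1 G2=G3=1 G3=(0+1>=2)=0 -> 0110
Step 2: G0=(0+1>=2)=0 G1=NOT G2=NOT 1=0 G2=G3=0 G3=(1+1>=2)=1 -> 0001
Step 3: G0=(1+0>=2)=0 G1=NOT G2=NOT 0=1 G2=G3=1 G3=(0+0>=2)=0 -> 0110
State from step 3 equals state from step 1 -> cycle length 2

Answer: 2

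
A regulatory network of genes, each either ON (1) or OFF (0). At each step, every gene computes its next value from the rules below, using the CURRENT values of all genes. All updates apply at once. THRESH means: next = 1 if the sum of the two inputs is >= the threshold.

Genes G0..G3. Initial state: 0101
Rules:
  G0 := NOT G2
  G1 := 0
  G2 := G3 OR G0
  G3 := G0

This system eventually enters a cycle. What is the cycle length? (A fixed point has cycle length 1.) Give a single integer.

Answer: 5

Derivation:
Step 0: 0101
Step 1: G0=NOT G2=NOT 0=1 G1=0(const) G2=G3|G0=1|0=1 G3=G0=0 -> 1010
Step 2: G0=NOT G2=NOT 1=0 G1=0(const) G2=G3|G0=0|1=1 G3=G0=1 -> 0011
Step 3: G0=NOT G2=NOT 1=0 G1=0(const) G2=G3|G0=1|0=1 G3=G0=0 -> 0010
Step 4: G0=NOT G2=NOT 1=0 G1=0(const) G2=G3|G0=0|0=0 G3=G0=0 -> 0000
Step 5: G0=NOT G2=NOT 0=1 G1=0(const) G2=G3|G0=0|0=0 G3=G0=0 -> 1000
Step 6: G0=NOT G2=NOT 0=1 G1=0(const) G2=G3|G0=0|1=1 G3=G0=1 -> 1011
Step 7: G0=NOT G2=NOT 1=0 G1=0(const) G2=G3|G0=1|1=1 G3=G0=1 -> 0011
State from step 7 equals state from step 2 -> cycle length 5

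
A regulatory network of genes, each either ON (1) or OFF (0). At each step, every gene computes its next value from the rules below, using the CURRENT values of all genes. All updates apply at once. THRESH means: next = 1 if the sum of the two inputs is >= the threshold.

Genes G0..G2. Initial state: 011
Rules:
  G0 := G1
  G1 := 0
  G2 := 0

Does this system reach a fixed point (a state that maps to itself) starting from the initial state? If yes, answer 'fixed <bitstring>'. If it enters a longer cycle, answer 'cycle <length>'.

Answer: fixed 000

Derivation:
Step 0: 011
Step 1: G0=G1=1 G1=0(const) G2=0(const) -> 100
Step 2: G0=G1=0 G1=0(const) G2=0(const) -> 000
Step 3: G0=G1=0 G1=0(const) G2=0(const) -> 000
Fixed point reached at step 2: 000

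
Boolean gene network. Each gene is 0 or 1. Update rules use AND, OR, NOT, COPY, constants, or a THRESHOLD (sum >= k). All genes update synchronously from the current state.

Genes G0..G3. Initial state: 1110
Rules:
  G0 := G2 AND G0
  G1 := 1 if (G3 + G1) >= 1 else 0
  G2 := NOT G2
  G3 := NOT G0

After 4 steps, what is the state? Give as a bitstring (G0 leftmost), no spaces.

Step 1: G0=G2&G0=1&1=1 G1=(0+1>=1)=1 G2=NOT G2=NOT 1=0 G3=NOT G0=NOT 1=0 -> 1100
Step 2: G0=G2&G0=0&1=0 G1=(0+1>=1)=1 G2=NOT G2=NOT 0=1 G3=NOT G0=NOT 1=0 -> 0110
Step 3: G0=G2&G0=1&0=0 G1=(0+1>=1)=1 G2=NOT G2=NOT 1=0 G3=NOT G0=NOT 0=1 -> 0101
Step 4: G0=G2&G0=0&0=0 G1=(1+1>=1)=1 G2=NOT G2=NOT 0=1 G3=NOT G0=NOT 0=1 -> 0111

0111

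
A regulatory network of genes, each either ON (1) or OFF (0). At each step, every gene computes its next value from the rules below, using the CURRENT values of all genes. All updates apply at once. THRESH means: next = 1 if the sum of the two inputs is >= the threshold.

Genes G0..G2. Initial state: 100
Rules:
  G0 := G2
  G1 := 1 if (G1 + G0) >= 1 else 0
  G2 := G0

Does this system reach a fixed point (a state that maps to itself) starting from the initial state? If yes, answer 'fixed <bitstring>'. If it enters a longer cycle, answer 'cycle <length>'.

Answer: cycle 2

Derivation:
Step 0: 100
Step 1: G0=G2=0 G1=(0+1>=1)=1 G2=G0=1 -> 011
Step 2: G0=G2=1 G1=(1+0>=1)=1 G2=G0=0 -> 110
Step 3: G0=G2=0 G1=(1+1>=1)=1 G2=G0=1 -> 011
Cycle of length 2 starting at step 1 -> no fixed point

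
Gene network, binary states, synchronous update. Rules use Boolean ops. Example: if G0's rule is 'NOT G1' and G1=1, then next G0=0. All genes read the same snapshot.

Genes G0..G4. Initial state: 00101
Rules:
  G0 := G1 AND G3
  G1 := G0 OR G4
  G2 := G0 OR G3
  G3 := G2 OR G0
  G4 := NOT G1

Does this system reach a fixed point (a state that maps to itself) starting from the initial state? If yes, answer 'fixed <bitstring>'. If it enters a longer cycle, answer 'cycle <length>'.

Answer: fixed 11110

Derivation:
Step 0: 00101
Step 1: G0=G1&G3=0&0=0 G1=G0|G4=0|1=1 G2=G0|G3=0|0=0 G3=G2|G0=1|0=1 G4=NOT G1=NOT 0=1 -> 01011
Step 2: G0=G1&G3=1&1=1 G1=G0|G4=0|1=1 G2=G0|G3=0|1=1 G3=G2|G0=0|0=0 G4=NOT G1=NOT 1=0 -> 11100
Step 3: G0=G1&G3=1&0=0 G1=G0|G4=1|0=1 G2=G0|G3=1|0=1 G3=G2|G0=1|1=1 G4=NOT G1=NOT 1=0 -> 01110
Step 4: G0=G1&G3=1&1=1 G1=G0|G4=0|0=0 G2=G0|G3=0|1=1 G3=G2|G0=1|0=1 G4=NOT G1=NOT 1=0 -> 10110
Step 5: G0=G1&G3=0&1=0 G1=G0|G4=1|0=1 G2=G0|G3=1|1=1 G3=G2|G0=1|1=1 G4=NOT G1=NOT 0=1 -> 01111
Step 6: G0=G1&G3=1&1=1 G1=G0|G4=0|1=1 G2=G0|G3=0|1=1 G3=G2|G0=1|0=1 G4=NOT G1=NOT 1=0 -> 11110
Step 7: G0=G1&G3=1&1=1 G1=G0|G4=1|0=1 G2=G0|G3=1|1=1 G3=G2|G0=1|1=1 G4=NOT G1=NOT 1=0 -> 11110
Fixed point reached at step 6: 11110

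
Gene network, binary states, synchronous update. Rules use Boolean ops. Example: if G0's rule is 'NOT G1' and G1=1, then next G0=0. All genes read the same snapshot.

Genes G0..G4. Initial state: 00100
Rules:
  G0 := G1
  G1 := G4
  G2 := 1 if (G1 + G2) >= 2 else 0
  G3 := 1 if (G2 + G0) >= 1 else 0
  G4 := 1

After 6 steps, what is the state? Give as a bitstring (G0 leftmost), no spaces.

Step 1: G0=G1=0 G1=G4=0 G2=(0+1>=2)=0 G3=(1+0>=1)=1 G4=1(const) -> 00011
Step 2: G0=G1=0 G1=G4=1 G2=(0+0>=2)=0 G3=(0+0>=1)=0 G4=1(const) -> 01001
Step 3: G0=G1=1 G1=G4=1 G2=(1+0>=2)=0 G3=(0+0>=1)=0 G4=1(const) -> 11001
Step 4: G0=G1=1 G1=G4=1 G2=(1+0>=2)=0 G3=(0+1>=1)=1 G4=1(const) -> 11011
Step 5: G0=G1=1 G1=G4=1 G2=(1+0>=2)=0 G3=(0+1>=1)=1 G4=1(const) -> 11011
Step 6: G0=G1=1 G1=G4=1 G2=(1+0>=2)=0 G3=(0+1>=1)=1 G4=1(const) -> 11011

11011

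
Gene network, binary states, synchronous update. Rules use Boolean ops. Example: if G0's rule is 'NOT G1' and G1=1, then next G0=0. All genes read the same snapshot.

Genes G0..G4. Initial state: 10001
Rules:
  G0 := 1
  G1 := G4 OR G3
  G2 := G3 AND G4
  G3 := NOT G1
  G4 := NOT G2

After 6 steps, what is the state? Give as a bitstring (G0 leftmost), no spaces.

Step 1: G0=1(const) G1=G4|G3=1|0=1 G2=G3&G4=0&1=0 G3=NOT G1=NOT 0=1 G4=NOT G2=NOT 0=1 -> 11011
Step 2: G0=1(const) G1=G4|G3=1|1=1 G2=G3&G4=1&1=1 G3=NOT G1=NOT 1=0 G4=NOT G2=NOT 0=1 -> 11101
Step 3: G0=1(const) G1=G4|G3=1|0=1 G2=G3&G4=0&1=0 G3=NOT G1=NOT 1=0 G4=NOT G2=NOT 1=0 -> 11000
Step 4: G0=1(const) G1=G4|G3=0|0=0 G2=G3&G4=0&0=0 G3=NOT G1=NOT 1=0 G4=NOT G2=NOT 0=1 -> 10001
Step 5: G0=1(const) G1=G4|G3=1|0=1 G2=G3&G4=0&1=0 G3=NOT G1=NOT 0=1 G4=NOT G2=NOT 0=1 -> 11011
Step 6: G0=1(const) G1=G4|G3=1|1=1 G2=G3&G4=1&1=1 G3=NOT G1=NOT 1=0 G4=NOT G2=NOT 0=1 -> 11101

11101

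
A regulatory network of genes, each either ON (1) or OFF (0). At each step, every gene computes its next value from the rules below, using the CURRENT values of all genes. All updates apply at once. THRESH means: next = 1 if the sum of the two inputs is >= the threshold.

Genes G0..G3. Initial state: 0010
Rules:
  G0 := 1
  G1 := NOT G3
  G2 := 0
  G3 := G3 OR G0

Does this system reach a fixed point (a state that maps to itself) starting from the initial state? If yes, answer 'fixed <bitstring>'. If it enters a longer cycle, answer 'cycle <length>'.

Answer: fixed 1001

Derivation:
Step 0: 0010
Step 1: G0=1(const) G1=NOT G3=NOT 0=1 G2=0(const) G3=G3|G0=0|0=0 -> 1100
Step 2: G0=1(const) G1=NOT G3=NOT 0=1 G2=0(const) G3=G3|G0=0|1=1 -> 1101
Step 3: G0=1(const) G1=NOT G3=NOT 1=0 G2=0(const) G3=G3|G0=1|1=1 -> 1001
Step 4: G0=1(const) G1=NOT G3=NOT 1=0 G2=0(const) G3=G3|G0=1|1=1 -> 1001
Fixed point reached at step 3: 1001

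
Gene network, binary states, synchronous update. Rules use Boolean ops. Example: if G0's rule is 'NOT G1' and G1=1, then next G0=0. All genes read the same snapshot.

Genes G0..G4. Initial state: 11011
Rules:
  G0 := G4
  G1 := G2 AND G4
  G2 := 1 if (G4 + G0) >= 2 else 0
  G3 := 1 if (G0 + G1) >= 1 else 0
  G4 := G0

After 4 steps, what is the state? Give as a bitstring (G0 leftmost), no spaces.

Step 1: G0=G4=1 G1=G2&G4=0&1=0 G2=(1+1>=2)=1 G3=(1+1>=1)=1 G4=G0=1 -> 10111
Step 2: G0=G4=1 G1=G2&G4=1&1=1 G2=(1+1>=2)=1 G3=(1+0>=1)=1 G4=G0=1 -> 11111
Step 3: G0=G4=1 G1=G2&G4=1&1=1 G2=(1+1>=2)=1 G3=(1+1>=1)=1 G4=G0=1 -> 11111
Step 4: G0=G4=1 G1=G2&G4=1&1=1 G2=(1+1>=2)=1 G3=(1+1>=1)=1 G4=G0=1 -> 11111

11111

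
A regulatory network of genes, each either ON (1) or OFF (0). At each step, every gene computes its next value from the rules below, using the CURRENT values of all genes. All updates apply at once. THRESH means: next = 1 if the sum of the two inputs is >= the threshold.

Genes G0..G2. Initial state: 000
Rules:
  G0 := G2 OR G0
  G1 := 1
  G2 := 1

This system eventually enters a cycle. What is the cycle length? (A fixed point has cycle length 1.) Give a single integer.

Step 0: 000
Step 1: G0=G2|G0=0|0=0 G1=1(const) G2=1(const) -> 011
Step 2: G0=G2|G0=1|0=1 G1=1(const) G2=1(const) -> 111
Step 3: G0=G2|G0=1|1=1 G1=1(const) G2=1(const) -> 111
State from step 3 equals state from step 2 -> cycle length 1

Answer: 1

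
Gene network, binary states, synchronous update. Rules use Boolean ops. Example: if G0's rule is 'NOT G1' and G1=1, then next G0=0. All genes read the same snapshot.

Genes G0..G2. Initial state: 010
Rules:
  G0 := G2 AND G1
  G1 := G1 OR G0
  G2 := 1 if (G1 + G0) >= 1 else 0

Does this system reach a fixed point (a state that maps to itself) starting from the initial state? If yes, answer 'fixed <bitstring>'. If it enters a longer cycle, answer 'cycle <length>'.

Answer: fixed 111

Derivation:
Step 0: 010
Step 1: G0=G2&G1=0&1=0 G1=G1|G0=1|0=1 G2=(1+0>=1)=1 -> 011
Step 2: G0=G2&G1=1&1=1 G1=G1|G0=1|0=1 G2=(1+0>=1)=1 -> 111
Step 3: G0=G2&G1=1&1=1 G1=G1|G0=1|1=1 G2=(1+1>=1)=1 -> 111
Fixed point reached at step 2: 111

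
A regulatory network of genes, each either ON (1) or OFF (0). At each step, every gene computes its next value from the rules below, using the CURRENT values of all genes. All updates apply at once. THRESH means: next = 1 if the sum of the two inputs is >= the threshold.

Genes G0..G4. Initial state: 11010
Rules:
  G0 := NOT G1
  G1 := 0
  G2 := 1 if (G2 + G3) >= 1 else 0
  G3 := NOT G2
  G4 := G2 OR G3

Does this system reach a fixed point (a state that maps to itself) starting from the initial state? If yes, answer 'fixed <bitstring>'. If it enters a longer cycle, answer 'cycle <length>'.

Answer: fixed 10101

Derivation:
Step 0: 11010
Step 1: G0=NOT G1=NOT 1=0 G1=0(const) G2=(0+1>=1)=1 G3=NOT G2=NOT 0=1 G4=G2|G3=0|1=1 -> 00111
Step 2: G0=NOT G1=NOT 0=1 G1=0(const) G2=(1+1>=1)=1 G3=NOT G2=NOT 1=0 G4=G2|G3=1|1=1 -> 10101
Step 3: G0=NOT G1=NOT 0=1 G1=0(const) G2=(1+0>=1)=1 G3=NOT G2=NOT 1=0 G4=G2|G3=1|0=1 -> 10101
Fixed point reached at step 2: 10101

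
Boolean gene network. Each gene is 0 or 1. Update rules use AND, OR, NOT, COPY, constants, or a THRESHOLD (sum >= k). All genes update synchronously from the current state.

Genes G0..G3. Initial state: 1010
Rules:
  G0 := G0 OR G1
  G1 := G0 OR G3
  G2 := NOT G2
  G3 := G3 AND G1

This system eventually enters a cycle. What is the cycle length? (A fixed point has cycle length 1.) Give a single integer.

Step 0: 1010
Step 1: G0=G0|G1=1|0=1 G1=G0|G3=1|0=1 G2=NOT G2=NOT 1=0 G3=G3&G1=0&0=0 -> 1100
Step 2: G0=G0|G1=1|1=1 G1=G0|G3=1|0=1 G2=NOT G2=NOT 0=1 G3=G3&G1=0&1=0 -> 1110
Step 3: G0=G0|G1=1|1=1 G1=G0|G3=1|0=1 G2=NOT G2=NOT 1=0 G3=G3&G1=0&1=0 -> 1100
State from step 3 equals state from step 1 -> cycle length 2

Answer: 2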